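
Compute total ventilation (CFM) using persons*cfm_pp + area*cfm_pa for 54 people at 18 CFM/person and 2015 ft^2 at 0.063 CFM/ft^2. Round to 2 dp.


Total = 54*18 + 2015*0.063 = 1098.95 CFM

1098.95 CFM


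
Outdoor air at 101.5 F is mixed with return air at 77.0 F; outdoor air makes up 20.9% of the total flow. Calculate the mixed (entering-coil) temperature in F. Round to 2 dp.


T_mix = 77.0 + (20.9/100)*(101.5-77.0) = 82.12 F

82.12 F


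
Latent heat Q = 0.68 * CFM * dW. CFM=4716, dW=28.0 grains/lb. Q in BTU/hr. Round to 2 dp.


Q = 0.68 * 4716 * 28.0 = 89792.64 BTU/hr

89792.64 BTU/hr


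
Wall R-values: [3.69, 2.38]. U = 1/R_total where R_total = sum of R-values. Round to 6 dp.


R_total = 3.69 + 2.38 = 6.07
U = 1/6.07 = 0.164745

0.164745


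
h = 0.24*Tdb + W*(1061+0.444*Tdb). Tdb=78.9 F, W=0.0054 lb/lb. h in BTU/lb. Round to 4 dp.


h = 0.24*78.9 + 0.0054*(1061+0.444*78.9) = 24.8546 BTU/lb

24.8546 BTU/lb


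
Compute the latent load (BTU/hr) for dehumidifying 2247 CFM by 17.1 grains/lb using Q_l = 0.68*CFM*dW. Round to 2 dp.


Q = 0.68 * 2247 * 17.1 = 26128.12 BTU/hr

26128.12 BTU/hr


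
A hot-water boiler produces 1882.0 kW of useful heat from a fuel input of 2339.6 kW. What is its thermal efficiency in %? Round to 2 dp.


eta = (1882.0/2339.6)*100 = 80.44 %

80.44 %


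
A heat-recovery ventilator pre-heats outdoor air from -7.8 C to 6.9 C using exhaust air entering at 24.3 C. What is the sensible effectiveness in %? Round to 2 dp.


eff = (6.9-(-7.8))/(24.3-(-7.8))*100 = 45.79 %

45.79 %


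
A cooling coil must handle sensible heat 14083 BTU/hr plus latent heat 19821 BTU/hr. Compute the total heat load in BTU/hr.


Qt = 14083 + 19821 = 33904 BTU/hr

33904 BTU/hr


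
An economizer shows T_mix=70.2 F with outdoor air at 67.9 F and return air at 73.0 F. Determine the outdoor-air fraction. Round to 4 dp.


frac = (70.2 - 73.0) / (67.9 - 73.0) = 0.5490

0.5490


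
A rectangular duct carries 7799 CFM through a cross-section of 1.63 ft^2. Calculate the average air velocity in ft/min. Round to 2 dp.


V = 7799 / 1.63 = 4784.66 ft/min

4784.66 ft/min


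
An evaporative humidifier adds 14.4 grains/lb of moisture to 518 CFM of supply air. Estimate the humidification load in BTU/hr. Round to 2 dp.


Q = 0.68 * 518 * 14.4 = 5072.26 BTU/hr

5072.26 BTU/hr


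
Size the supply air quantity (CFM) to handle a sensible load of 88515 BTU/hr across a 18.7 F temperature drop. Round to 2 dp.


CFM = 88515 / (1.08 * 18.7) = 4382.80

4382.80 CFM


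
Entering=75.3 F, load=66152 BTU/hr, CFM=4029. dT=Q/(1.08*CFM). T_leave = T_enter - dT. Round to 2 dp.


dT = 66152/(1.08*4029) = 15.2027
T_leave = 75.3 - 15.2027 = 60.10 F

60.10 F


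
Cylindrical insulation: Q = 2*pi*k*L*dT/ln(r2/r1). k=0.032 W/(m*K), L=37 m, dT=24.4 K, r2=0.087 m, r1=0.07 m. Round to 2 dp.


Q = 2*pi*0.032*37*24.4/ln(0.087/0.07) = 834.90 W

834.90 W


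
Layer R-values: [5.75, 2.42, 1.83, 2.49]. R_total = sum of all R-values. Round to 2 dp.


R_total = 5.75 + 2.42 + 1.83 + 2.49 = 12.49

12.49


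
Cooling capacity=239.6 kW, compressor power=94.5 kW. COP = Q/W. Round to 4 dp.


COP = 239.6 / 94.5 = 2.5354

2.5354


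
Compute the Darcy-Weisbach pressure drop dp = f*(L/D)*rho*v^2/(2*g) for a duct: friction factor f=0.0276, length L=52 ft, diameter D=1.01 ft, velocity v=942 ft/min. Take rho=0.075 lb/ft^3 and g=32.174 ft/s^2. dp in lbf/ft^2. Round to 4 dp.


v_fps = 942/60 = 15.7 ft/s
dp = 0.0276*(52/1.01)*0.075*15.7^2/(2*32.174) = 0.4082 lbf/ft^2

0.4082 lbf/ft^2


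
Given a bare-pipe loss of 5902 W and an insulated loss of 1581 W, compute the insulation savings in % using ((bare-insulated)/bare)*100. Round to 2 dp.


Savings = ((5902-1581)/5902)*100 = 73.21 %

73.21 %


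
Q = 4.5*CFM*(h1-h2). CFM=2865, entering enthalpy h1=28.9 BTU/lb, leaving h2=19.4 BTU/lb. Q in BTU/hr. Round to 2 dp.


Q = 4.5 * 2865 * (28.9 - 19.4) = 122478.75 BTU/hr

122478.75 BTU/hr


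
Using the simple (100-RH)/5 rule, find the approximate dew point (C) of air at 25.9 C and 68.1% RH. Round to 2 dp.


Td = 25.9 - (100-68.1)/5 = 19.52 C

19.52 C


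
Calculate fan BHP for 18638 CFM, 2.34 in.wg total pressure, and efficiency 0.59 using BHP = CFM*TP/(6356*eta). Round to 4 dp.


BHP = 18638 * 2.34 / (6356 * 0.59) = 11.6300 hp

11.6300 hp


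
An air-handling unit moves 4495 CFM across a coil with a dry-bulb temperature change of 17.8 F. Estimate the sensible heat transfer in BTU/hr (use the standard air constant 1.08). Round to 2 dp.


Q = 1.08 * 4495 * 17.8 = 86411.88 BTU/hr

86411.88 BTU/hr


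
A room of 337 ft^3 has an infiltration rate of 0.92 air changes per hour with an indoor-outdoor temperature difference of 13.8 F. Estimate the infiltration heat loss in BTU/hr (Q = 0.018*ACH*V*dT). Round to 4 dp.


Q = 0.018 * 0.92 * 337 * 13.8 = 77.0139 BTU/hr

77.0139 BTU/hr


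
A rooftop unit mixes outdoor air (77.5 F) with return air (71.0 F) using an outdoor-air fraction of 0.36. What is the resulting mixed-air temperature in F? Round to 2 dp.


T_mix = 0.36*77.5 + 0.64*71.0 = 73.34 F

73.34 F


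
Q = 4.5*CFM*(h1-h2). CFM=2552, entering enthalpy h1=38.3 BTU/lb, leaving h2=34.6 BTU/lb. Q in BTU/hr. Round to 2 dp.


Q = 4.5 * 2552 * (38.3 - 34.6) = 42490.80 BTU/hr

42490.80 BTU/hr


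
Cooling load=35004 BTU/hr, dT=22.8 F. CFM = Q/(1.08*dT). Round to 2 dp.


CFM = 35004 / (1.08 * 22.8) = 1421.54

1421.54 CFM


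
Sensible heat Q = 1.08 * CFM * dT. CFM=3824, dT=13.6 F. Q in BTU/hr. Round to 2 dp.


Q = 1.08 * 3824 * 13.6 = 56166.91 BTU/hr

56166.91 BTU/hr


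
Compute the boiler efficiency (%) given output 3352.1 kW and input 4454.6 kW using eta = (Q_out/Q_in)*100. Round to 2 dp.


eta = (3352.1/4454.6)*100 = 75.25 %

75.25 %


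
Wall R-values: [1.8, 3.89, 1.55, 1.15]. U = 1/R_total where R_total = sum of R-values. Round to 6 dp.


R_total = 1.8 + 3.89 + 1.55 + 1.15 = 8.39
U = 1/8.39 = 0.119190

0.119190


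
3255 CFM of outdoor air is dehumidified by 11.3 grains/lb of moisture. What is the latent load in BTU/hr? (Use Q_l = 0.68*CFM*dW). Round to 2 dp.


Q = 0.68 * 3255 * 11.3 = 25011.42 BTU/hr

25011.42 BTU/hr


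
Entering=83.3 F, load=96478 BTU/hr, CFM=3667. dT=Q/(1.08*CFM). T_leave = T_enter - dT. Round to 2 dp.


dT = 96478/(1.08*3667) = 24.3609
T_leave = 83.3 - 24.3609 = 58.94 F

58.94 F


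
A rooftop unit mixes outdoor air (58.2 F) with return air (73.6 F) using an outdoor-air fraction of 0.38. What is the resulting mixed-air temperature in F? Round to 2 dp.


T_mix = 0.38*58.2 + 0.62*73.6 = 67.75 F

67.75 F


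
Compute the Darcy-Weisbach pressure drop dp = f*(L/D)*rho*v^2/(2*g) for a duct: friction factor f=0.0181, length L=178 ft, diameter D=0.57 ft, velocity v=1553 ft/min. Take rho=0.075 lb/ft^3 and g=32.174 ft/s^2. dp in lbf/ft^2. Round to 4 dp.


v_fps = 1553/60 = 25.8833 ft/s
dp = 0.0181*(178/0.57)*0.075*25.8833^2/(2*32.174) = 4.4136 lbf/ft^2

4.4136 lbf/ft^2


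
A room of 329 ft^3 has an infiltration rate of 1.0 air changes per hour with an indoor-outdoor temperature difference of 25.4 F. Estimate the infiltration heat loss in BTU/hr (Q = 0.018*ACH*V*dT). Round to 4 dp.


Q = 0.018 * 1.0 * 329 * 25.4 = 150.4188 BTU/hr

150.4188 BTU/hr


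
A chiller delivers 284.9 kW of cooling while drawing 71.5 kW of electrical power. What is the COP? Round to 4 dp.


COP = 284.9 / 71.5 = 3.9846

3.9846


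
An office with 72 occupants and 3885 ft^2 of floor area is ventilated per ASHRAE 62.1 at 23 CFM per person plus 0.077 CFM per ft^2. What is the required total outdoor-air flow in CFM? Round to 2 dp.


Total = 72*23 + 3885*0.077 = 1955.15 CFM

1955.15 CFM


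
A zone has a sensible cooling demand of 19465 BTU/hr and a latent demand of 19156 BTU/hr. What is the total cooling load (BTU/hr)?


Qt = 19465 + 19156 = 38621 BTU/hr

38621 BTU/hr


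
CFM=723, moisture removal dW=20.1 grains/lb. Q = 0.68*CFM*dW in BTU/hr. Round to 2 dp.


Q = 0.68 * 723 * 20.1 = 9881.96 BTU/hr

9881.96 BTU/hr


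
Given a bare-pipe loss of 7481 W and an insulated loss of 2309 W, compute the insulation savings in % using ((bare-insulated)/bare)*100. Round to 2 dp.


Savings = ((7481-2309)/7481)*100 = 69.14 %

69.14 %


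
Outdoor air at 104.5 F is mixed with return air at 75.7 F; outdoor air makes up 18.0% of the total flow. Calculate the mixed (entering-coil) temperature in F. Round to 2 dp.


T_mix = 75.7 + (18.0/100)*(104.5-75.7) = 80.88 F

80.88 F


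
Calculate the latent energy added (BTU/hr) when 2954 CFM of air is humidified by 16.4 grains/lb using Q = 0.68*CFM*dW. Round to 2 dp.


Q = 0.68 * 2954 * 16.4 = 32943.01 BTU/hr

32943.01 BTU/hr


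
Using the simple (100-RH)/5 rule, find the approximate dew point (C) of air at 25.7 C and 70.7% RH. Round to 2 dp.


Td = 25.7 - (100-70.7)/5 = 19.84 C

19.84 C


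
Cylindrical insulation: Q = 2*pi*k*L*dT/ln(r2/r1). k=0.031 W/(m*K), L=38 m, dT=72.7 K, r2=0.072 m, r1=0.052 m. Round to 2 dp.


Q = 2*pi*0.031*38*72.7/ln(0.072/0.052) = 1653.53 W

1653.53 W


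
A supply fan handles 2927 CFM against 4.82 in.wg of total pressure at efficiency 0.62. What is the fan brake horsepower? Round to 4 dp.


BHP = 2927 * 4.82 / (6356 * 0.62) = 3.5801 hp

3.5801 hp


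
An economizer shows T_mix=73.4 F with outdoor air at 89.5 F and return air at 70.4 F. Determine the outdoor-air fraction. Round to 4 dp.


frac = (73.4 - 70.4) / (89.5 - 70.4) = 0.1571

0.1571


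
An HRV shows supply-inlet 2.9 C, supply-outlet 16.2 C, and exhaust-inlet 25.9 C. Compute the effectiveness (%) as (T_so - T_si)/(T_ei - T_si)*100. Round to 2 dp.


eff = (16.2-2.9)/(25.9-2.9)*100 = 57.83 %

57.83 %


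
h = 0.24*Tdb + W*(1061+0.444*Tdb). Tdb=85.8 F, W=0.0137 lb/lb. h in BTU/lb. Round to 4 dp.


h = 0.24*85.8 + 0.0137*(1061+0.444*85.8) = 35.6496 BTU/lb

35.6496 BTU/lb


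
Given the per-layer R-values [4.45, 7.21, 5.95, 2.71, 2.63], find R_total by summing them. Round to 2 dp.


R_total = 4.45 + 7.21 + 5.95 + 2.71 + 2.63 = 22.95

22.95


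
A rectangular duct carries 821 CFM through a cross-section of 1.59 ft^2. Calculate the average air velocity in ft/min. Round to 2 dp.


V = 821 / 1.59 = 516.35 ft/min

516.35 ft/min


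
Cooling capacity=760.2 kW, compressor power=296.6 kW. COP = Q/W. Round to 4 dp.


COP = 760.2 / 296.6 = 2.5630

2.5630


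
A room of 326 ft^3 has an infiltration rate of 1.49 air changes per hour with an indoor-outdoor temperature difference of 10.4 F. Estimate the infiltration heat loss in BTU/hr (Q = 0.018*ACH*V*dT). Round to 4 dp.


Q = 0.018 * 1.49 * 326 * 10.4 = 90.9305 BTU/hr

90.9305 BTU/hr


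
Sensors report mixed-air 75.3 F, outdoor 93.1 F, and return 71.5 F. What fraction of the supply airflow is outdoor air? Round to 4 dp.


frac = (75.3 - 71.5) / (93.1 - 71.5) = 0.1759

0.1759


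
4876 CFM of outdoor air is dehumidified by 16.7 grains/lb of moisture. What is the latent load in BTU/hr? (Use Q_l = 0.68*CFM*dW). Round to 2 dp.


Q = 0.68 * 4876 * 16.7 = 55371.86 BTU/hr

55371.86 BTU/hr


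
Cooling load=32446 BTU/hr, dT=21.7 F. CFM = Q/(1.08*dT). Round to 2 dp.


CFM = 32446 / (1.08 * 21.7) = 1384.45

1384.45 CFM


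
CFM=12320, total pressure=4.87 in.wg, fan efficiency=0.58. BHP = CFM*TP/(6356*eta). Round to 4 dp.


BHP = 12320 * 4.87 / (6356 * 0.58) = 16.2753 hp

16.2753 hp


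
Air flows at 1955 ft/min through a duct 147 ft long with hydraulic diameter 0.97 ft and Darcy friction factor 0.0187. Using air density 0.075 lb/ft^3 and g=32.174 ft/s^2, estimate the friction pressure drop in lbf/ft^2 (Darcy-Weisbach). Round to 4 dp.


v_fps = 1955/60 = 32.5833 ft/s
dp = 0.0187*(147/0.97)*0.075*32.5833^2/(2*32.174) = 3.5067 lbf/ft^2

3.5067 lbf/ft^2


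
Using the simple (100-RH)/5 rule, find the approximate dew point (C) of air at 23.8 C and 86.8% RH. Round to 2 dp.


Td = 23.8 - (100-86.8)/5 = 21.16 C

21.16 C


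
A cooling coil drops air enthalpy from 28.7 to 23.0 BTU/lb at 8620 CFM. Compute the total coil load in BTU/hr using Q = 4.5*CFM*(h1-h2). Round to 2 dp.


Q = 4.5 * 8620 * (28.7 - 23.0) = 221103.00 BTU/hr

221103.00 BTU/hr


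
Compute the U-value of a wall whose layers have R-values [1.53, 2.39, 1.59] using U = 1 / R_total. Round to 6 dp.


R_total = 1.53 + 2.39 + 1.59 = 5.51
U = 1/5.51 = 0.181488

0.181488


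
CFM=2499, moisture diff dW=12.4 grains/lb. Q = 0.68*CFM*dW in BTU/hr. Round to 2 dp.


Q = 0.68 * 2499 * 12.4 = 21071.57 BTU/hr

21071.57 BTU/hr


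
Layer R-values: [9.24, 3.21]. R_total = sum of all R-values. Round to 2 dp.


R_total = 9.24 + 3.21 = 12.45

12.45


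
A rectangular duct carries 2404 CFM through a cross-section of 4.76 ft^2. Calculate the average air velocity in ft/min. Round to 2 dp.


V = 2404 / 4.76 = 505.04 ft/min

505.04 ft/min


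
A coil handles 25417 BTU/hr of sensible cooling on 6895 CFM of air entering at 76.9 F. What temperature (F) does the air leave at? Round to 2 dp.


dT = 25417/(1.08*6895) = 3.4132
T_leave = 76.9 - 3.4132 = 73.49 F

73.49 F


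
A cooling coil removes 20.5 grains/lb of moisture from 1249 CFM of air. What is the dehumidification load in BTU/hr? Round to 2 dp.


Q = 0.68 * 1249 * 20.5 = 17411.06 BTU/hr

17411.06 BTU/hr


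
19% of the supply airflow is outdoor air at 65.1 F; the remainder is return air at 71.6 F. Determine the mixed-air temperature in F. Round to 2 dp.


T_mix = 0.19*65.1 + 0.81*71.6 = 70.37 F

70.37 F


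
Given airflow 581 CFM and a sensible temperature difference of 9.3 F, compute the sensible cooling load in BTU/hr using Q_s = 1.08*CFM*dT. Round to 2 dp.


Q = 1.08 * 581 * 9.3 = 5835.56 BTU/hr

5835.56 BTU/hr


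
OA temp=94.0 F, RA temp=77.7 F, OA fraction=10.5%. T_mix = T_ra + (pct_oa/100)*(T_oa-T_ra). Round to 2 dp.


T_mix = 77.7 + (10.5/100)*(94.0-77.7) = 79.41 F

79.41 F


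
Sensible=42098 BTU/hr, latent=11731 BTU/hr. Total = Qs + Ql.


Qt = 42098 + 11731 = 53829 BTU/hr

53829 BTU/hr


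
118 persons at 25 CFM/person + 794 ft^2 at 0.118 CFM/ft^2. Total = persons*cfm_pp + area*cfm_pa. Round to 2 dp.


Total = 118*25 + 794*0.118 = 3043.69 CFM

3043.69 CFM


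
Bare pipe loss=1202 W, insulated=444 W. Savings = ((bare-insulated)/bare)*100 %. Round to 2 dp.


Savings = ((1202-444)/1202)*100 = 63.06 %

63.06 %


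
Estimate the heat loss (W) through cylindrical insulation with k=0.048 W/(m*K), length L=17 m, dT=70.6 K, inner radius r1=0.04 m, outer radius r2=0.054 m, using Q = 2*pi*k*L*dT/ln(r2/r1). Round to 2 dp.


Q = 2*pi*0.048*17*70.6/ln(0.054/0.04) = 1206.15 W

1206.15 W


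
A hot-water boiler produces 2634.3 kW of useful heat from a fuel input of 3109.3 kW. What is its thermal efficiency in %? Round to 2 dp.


eta = (2634.3/3109.3)*100 = 84.72 %

84.72 %


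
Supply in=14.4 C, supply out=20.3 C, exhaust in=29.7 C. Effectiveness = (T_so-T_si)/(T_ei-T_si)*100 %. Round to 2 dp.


eff = (20.3-14.4)/(29.7-14.4)*100 = 38.56 %

38.56 %


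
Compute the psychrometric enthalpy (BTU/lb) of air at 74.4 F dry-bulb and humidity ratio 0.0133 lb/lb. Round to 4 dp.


h = 0.24*74.4 + 0.0133*(1061+0.444*74.4) = 32.4066 BTU/lb

32.4066 BTU/lb


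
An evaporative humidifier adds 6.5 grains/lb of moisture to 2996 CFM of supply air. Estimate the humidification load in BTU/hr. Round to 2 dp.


Q = 0.68 * 2996 * 6.5 = 13242.32 BTU/hr

13242.32 BTU/hr


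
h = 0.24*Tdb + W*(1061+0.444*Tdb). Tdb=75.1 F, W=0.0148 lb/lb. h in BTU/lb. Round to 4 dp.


h = 0.24*75.1 + 0.0148*(1061+0.444*75.1) = 34.2203 BTU/lb

34.2203 BTU/lb


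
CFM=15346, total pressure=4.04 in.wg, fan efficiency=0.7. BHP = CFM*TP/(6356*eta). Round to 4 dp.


BHP = 15346 * 4.04 / (6356 * 0.7) = 13.9346 hp

13.9346 hp


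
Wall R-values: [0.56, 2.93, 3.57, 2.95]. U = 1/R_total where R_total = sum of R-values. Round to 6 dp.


R_total = 0.56 + 2.93 + 3.57 + 2.95 = 10.01
U = 1/10.01 = 0.099900

0.099900


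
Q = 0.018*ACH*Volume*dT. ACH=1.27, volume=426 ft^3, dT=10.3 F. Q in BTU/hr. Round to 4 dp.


Q = 0.018 * 1.27 * 426 * 10.3 = 100.3051 BTU/hr

100.3051 BTU/hr


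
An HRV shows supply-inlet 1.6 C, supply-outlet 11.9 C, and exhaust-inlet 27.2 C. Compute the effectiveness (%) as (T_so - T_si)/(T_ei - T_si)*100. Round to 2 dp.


eff = (11.9-1.6)/(27.2-1.6)*100 = 40.23 %

40.23 %


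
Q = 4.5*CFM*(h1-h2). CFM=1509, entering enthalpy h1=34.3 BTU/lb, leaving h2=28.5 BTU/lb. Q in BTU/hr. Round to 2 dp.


Q = 4.5 * 1509 * (34.3 - 28.5) = 39384.90 BTU/hr

39384.90 BTU/hr


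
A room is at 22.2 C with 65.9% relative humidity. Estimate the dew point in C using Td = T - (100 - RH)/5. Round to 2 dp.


Td = 22.2 - (100-65.9)/5 = 15.38 C

15.38 C


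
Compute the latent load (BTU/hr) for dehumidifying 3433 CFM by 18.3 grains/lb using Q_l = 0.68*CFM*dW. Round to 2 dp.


Q = 0.68 * 3433 * 18.3 = 42720.25 BTU/hr

42720.25 BTU/hr


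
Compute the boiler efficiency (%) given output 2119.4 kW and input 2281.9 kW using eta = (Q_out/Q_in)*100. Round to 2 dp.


eta = (2119.4/2281.9)*100 = 92.88 %

92.88 %


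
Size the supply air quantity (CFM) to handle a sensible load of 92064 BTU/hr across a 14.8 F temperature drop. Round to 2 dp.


CFM = 92064 / (1.08 * 14.8) = 5759.76

5759.76 CFM


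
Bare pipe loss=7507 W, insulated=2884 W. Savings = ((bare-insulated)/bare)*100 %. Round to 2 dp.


Savings = ((7507-2884)/7507)*100 = 61.58 %

61.58 %


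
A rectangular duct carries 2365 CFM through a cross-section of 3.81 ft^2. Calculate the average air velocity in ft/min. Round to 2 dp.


V = 2365 / 3.81 = 620.73 ft/min

620.73 ft/min


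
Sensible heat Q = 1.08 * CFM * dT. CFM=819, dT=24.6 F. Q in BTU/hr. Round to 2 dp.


Q = 1.08 * 819 * 24.6 = 21759.19 BTU/hr

21759.19 BTU/hr


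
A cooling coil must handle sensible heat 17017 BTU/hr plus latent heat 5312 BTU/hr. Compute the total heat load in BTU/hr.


Qt = 17017 + 5312 = 22329 BTU/hr

22329 BTU/hr


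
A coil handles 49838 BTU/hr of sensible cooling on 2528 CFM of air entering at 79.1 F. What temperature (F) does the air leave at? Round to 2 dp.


dT = 49838/(1.08*2528) = 18.2541
T_leave = 79.1 - 18.2541 = 60.85 F

60.85 F


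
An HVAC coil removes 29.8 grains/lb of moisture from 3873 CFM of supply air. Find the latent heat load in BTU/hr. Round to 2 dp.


Q = 0.68 * 3873 * 29.8 = 78482.47 BTU/hr

78482.47 BTU/hr


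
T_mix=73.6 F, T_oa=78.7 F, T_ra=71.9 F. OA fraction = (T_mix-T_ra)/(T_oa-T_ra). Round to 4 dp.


frac = (73.6 - 71.9) / (78.7 - 71.9) = 0.2500

0.2500


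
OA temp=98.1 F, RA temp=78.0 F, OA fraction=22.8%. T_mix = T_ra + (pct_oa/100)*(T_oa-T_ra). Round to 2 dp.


T_mix = 78.0 + (22.8/100)*(98.1-78.0) = 82.58 F

82.58 F


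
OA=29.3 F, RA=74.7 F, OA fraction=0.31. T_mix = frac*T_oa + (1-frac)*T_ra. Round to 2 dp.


T_mix = 0.31*29.3 + 0.69*74.7 = 60.63 F

60.63 F


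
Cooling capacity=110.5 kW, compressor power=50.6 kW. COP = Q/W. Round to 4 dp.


COP = 110.5 / 50.6 = 2.1838

2.1838


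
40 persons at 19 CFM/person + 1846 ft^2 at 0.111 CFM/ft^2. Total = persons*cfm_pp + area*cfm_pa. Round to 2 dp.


Total = 40*19 + 1846*0.111 = 964.91 CFM

964.91 CFM


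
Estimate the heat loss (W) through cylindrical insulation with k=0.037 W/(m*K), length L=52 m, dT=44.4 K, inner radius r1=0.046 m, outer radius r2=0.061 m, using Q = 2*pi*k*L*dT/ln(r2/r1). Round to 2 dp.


Q = 2*pi*0.037*52*44.4/ln(0.061/0.046) = 1901.78 W

1901.78 W


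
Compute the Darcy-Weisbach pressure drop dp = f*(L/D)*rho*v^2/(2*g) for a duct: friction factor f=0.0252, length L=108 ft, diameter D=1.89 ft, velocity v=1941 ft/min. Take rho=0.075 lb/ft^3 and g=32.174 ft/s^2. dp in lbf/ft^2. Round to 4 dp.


v_fps = 1941/60 = 32.35 ft/s
dp = 0.0252*(108/1.89)*0.075*32.35^2/(2*32.174) = 1.7565 lbf/ft^2

1.7565 lbf/ft^2


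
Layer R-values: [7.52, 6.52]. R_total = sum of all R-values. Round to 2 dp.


R_total = 7.52 + 6.52 = 14.04

14.04


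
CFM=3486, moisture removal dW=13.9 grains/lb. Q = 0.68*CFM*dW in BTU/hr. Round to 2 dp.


Q = 0.68 * 3486 * 13.9 = 32949.67 BTU/hr

32949.67 BTU/hr


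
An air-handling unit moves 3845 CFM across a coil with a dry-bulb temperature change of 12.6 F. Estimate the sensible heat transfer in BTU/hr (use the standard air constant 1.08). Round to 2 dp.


Q = 1.08 * 3845 * 12.6 = 52322.76 BTU/hr

52322.76 BTU/hr


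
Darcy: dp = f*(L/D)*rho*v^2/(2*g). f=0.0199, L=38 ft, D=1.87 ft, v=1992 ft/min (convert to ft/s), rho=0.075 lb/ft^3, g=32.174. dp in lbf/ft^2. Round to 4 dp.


v_fps = 1992/60 = 33.2 ft/s
dp = 0.0199*(38/1.87)*0.075*33.2^2/(2*32.174) = 0.5195 lbf/ft^2

0.5195 lbf/ft^2


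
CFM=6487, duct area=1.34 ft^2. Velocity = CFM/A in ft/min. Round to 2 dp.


V = 6487 / 1.34 = 4841.04 ft/min

4841.04 ft/min


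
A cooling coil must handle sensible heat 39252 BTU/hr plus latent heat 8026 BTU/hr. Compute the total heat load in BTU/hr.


Qt = 39252 + 8026 = 47278 BTU/hr

47278 BTU/hr


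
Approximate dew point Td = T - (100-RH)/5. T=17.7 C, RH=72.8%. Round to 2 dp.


Td = 17.7 - (100-72.8)/5 = 12.26 C

12.26 C


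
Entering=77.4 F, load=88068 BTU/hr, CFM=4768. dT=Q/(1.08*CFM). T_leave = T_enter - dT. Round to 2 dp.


dT = 88068/(1.08*4768) = 17.1024
T_leave = 77.4 - 17.1024 = 60.30 F

60.30 F


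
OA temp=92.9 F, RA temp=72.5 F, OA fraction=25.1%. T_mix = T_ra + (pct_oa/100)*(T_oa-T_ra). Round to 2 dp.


T_mix = 72.5 + (25.1/100)*(92.9-72.5) = 77.62 F

77.62 F


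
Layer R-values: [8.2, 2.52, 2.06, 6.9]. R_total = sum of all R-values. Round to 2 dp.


R_total = 8.2 + 2.52 + 2.06 + 6.9 = 19.68

19.68


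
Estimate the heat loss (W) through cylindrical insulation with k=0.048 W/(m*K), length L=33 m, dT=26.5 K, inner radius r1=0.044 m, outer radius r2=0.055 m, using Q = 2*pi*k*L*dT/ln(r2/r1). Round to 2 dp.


Q = 2*pi*0.048*33*26.5/ln(0.055/0.044) = 1181.94 W

1181.94 W


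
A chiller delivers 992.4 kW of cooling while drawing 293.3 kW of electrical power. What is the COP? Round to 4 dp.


COP = 992.4 / 293.3 = 3.3836

3.3836


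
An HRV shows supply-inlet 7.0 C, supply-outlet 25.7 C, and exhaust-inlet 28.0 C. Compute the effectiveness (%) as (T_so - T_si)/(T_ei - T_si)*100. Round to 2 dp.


eff = (25.7-7.0)/(28.0-7.0)*100 = 89.05 %

89.05 %


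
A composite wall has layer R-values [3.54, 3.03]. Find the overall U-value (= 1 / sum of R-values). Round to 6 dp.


R_total = 3.54 + 3.03 = 6.57
U = 1/6.57 = 0.152207

0.152207


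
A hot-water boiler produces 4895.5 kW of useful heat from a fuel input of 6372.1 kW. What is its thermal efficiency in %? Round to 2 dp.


eta = (4895.5/6372.1)*100 = 76.83 %

76.83 %


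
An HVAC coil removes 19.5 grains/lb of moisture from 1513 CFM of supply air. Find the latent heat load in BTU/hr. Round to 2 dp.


Q = 0.68 * 1513 * 19.5 = 20062.38 BTU/hr

20062.38 BTU/hr


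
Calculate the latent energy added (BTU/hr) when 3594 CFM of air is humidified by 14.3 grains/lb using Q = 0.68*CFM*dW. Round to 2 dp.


Q = 0.68 * 3594 * 14.3 = 34948.06 BTU/hr

34948.06 BTU/hr


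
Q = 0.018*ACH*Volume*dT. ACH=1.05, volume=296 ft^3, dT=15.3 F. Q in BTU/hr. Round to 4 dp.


Q = 0.018 * 1.05 * 296 * 15.3 = 85.5943 BTU/hr

85.5943 BTU/hr


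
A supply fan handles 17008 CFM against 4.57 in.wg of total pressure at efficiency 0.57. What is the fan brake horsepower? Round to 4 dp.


BHP = 17008 * 4.57 / (6356 * 0.57) = 21.4541 hp

21.4541 hp


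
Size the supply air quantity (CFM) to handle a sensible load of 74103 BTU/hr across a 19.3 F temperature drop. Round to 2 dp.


CFM = 74103 / (1.08 * 19.3) = 3555.12

3555.12 CFM


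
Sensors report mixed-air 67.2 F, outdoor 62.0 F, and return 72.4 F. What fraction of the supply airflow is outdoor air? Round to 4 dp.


frac = (67.2 - 72.4) / (62.0 - 72.4) = 0.5000

0.5000


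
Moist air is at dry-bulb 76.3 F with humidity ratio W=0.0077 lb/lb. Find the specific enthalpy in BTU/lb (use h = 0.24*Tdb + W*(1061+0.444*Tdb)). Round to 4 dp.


h = 0.24*76.3 + 0.0077*(1061+0.444*76.3) = 26.7426 BTU/lb

26.7426 BTU/lb


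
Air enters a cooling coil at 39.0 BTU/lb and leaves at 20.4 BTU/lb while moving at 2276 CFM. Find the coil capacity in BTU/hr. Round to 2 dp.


Q = 4.5 * 2276 * (39.0 - 20.4) = 190501.20 BTU/hr

190501.20 BTU/hr


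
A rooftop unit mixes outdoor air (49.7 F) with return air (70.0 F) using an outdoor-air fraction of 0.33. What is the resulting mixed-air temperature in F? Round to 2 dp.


T_mix = 0.33*49.7 + 0.67*70.0 = 63.30 F

63.30 F


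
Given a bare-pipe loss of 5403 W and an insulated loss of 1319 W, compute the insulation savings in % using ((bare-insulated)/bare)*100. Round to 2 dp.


Savings = ((5403-1319)/5403)*100 = 75.59 %

75.59 %


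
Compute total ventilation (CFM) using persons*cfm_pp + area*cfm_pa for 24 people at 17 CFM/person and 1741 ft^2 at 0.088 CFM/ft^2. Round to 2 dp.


Total = 24*17 + 1741*0.088 = 561.21 CFM

561.21 CFM


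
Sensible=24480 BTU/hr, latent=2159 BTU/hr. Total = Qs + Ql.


Qt = 24480 + 2159 = 26639 BTU/hr

26639 BTU/hr


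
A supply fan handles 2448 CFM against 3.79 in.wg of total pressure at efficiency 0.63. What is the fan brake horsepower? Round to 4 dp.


BHP = 2448 * 3.79 / (6356 * 0.63) = 2.3170 hp

2.3170 hp


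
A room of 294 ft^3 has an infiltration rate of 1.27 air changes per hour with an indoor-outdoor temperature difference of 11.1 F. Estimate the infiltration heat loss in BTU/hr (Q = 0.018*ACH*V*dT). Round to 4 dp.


Q = 0.018 * 1.27 * 294 * 11.1 = 74.6013 BTU/hr

74.6013 BTU/hr


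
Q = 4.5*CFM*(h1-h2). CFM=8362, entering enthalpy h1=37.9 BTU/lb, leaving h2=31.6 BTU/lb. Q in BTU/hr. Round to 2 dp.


Q = 4.5 * 8362 * (37.9 - 31.6) = 237062.70 BTU/hr

237062.70 BTU/hr


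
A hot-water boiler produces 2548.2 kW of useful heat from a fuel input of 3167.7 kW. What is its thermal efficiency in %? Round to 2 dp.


eta = (2548.2/3167.7)*100 = 80.44 %

80.44 %


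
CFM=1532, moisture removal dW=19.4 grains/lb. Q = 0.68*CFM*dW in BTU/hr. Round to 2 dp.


Q = 0.68 * 1532 * 19.4 = 20210.14 BTU/hr

20210.14 BTU/hr


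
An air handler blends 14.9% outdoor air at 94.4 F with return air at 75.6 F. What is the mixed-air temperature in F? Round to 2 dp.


T_mix = 75.6 + (14.9/100)*(94.4-75.6) = 78.40 F

78.40 F


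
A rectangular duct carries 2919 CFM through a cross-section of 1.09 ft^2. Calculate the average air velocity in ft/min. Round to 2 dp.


V = 2919 / 1.09 = 2677.98 ft/min

2677.98 ft/min


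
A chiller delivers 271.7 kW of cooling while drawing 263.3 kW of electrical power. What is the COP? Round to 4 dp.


COP = 271.7 / 263.3 = 1.0319

1.0319


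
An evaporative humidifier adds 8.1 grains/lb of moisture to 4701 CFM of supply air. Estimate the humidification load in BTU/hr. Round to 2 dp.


Q = 0.68 * 4701 * 8.1 = 25893.11 BTU/hr

25893.11 BTU/hr


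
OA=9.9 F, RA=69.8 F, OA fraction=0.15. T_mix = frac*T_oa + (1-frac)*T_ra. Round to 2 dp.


T_mix = 0.15*9.9 + 0.85*69.8 = 60.82 F

60.82 F


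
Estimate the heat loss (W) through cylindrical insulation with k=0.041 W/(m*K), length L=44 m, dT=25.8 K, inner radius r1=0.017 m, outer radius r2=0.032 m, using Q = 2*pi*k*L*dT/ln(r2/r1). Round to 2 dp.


Q = 2*pi*0.041*44*25.8/ln(0.032/0.017) = 462.34 W

462.34 W


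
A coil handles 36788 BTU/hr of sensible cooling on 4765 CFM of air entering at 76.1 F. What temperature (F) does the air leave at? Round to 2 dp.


dT = 36788/(1.08*4765) = 7.1486
T_leave = 76.1 - 7.1486 = 68.95 F

68.95 F


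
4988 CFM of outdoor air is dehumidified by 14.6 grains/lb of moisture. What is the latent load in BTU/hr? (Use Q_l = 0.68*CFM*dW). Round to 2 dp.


Q = 0.68 * 4988 * 14.6 = 49520.86 BTU/hr

49520.86 BTU/hr


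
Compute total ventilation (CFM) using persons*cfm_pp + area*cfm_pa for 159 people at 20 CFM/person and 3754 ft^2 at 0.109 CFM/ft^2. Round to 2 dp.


Total = 159*20 + 3754*0.109 = 3589.19 CFM

3589.19 CFM


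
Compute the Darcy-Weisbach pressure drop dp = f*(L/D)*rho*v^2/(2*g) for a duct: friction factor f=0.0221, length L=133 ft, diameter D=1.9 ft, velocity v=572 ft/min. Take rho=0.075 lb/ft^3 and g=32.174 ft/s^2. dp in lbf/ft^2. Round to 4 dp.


v_fps = 572/60 = 9.5333 ft/s
dp = 0.0221*(133/1.9)*0.075*9.5333^2/(2*32.174) = 0.1639 lbf/ft^2

0.1639 lbf/ft^2


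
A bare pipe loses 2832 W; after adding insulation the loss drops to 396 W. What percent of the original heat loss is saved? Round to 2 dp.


Savings = ((2832-396)/2832)*100 = 86.02 %

86.02 %


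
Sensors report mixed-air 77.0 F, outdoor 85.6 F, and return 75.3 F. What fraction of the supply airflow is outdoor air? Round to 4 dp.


frac = (77.0 - 75.3) / (85.6 - 75.3) = 0.1650

0.1650


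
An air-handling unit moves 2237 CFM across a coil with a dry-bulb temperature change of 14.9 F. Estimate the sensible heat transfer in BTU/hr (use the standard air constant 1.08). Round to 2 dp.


Q = 1.08 * 2237 * 14.9 = 35997.80 BTU/hr

35997.80 BTU/hr


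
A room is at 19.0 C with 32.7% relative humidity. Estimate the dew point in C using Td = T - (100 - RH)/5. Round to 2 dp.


Td = 19.0 - (100-32.7)/5 = 5.54 C

5.54 C


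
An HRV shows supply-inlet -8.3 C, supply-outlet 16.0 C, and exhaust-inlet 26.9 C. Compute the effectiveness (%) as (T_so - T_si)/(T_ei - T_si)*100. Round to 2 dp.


eff = (16.0-(-8.3))/(26.9-(-8.3))*100 = 69.03 %

69.03 %


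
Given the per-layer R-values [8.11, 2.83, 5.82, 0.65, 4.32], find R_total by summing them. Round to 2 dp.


R_total = 8.11 + 2.83 + 5.82 + 0.65 + 4.32 = 21.73

21.73


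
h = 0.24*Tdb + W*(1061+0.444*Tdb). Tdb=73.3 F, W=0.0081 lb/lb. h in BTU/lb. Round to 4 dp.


h = 0.24*73.3 + 0.0081*(1061+0.444*73.3) = 26.4497 BTU/lb

26.4497 BTU/lb


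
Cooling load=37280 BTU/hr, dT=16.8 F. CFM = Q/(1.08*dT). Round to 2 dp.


CFM = 37280 / (1.08 * 16.8) = 2054.67

2054.67 CFM


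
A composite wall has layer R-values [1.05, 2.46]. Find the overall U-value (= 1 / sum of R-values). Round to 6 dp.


R_total = 1.05 + 2.46 = 3.51
U = 1/3.51 = 0.284900

0.284900


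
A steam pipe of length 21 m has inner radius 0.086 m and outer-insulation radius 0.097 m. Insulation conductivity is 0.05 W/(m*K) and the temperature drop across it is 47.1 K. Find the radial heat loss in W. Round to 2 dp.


Q = 2*pi*0.05*21*47.1/ln(0.097/0.086) = 2581.63 W

2581.63 W


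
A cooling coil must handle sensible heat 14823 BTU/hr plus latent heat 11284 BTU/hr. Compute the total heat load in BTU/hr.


Qt = 14823 + 11284 = 26107 BTU/hr

26107 BTU/hr


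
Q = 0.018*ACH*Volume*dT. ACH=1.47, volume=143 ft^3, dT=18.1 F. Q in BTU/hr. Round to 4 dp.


Q = 0.018 * 1.47 * 143 * 18.1 = 68.4864 BTU/hr

68.4864 BTU/hr


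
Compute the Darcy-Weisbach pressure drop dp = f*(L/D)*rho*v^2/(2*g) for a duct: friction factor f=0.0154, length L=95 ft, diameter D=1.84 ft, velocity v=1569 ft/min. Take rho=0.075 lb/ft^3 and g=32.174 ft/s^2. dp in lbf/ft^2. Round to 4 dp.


v_fps = 1569/60 = 26.15 ft/s
dp = 0.0154*(95/1.84)*0.075*26.15^2/(2*32.174) = 0.6337 lbf/ft^2

0.6337 lbf/ft^2


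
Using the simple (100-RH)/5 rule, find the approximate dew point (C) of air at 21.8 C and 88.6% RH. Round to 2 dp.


Td = 21.8 - (100-88.6)/5 = 19.52 C

19.52 C


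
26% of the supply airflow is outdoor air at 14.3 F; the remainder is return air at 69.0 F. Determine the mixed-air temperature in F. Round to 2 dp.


T_mix = 0.26*14.3 + 0.74*69.0 = 54.78 F

54.78 F


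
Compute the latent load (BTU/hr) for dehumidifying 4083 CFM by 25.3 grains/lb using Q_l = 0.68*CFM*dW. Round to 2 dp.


Q = 0.68 * 4083 * 25.3 = 70243.93 BTU/hr

70243.93 BTU/hr


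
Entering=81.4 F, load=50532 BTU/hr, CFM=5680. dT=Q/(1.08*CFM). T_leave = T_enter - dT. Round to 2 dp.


dT = 50532/(1.08*5680) = 8.2375
T_leave = 81.4 - 8.2375 = 73.16 F

73.16 F


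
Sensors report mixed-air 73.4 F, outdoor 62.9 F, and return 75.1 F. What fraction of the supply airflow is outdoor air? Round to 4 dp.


frac = (73.4 - 75.1) / (62.9 - 75.1) = 0.1393

0.1393


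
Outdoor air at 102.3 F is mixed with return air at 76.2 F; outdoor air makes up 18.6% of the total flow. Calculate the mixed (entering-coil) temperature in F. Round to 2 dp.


T_mix = 76.2 + (18.6/100)*(102.3-76.2) = 81.05 F

81.05 F


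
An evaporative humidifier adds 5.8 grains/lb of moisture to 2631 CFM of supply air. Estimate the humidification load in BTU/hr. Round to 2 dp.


Q = 0.68 * 2631 * 5.8 = 10376.66 BTU/hr

10376.66 BTU/hr


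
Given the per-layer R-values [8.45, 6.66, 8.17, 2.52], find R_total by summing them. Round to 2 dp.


R_total = 8.45 + 6.66 + 8.17 + 2.52 = 25.80

25.80


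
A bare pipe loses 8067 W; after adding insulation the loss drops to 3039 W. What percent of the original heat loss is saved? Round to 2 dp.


Savings = ((8067-3039)/8067)*100 = 62.33 %

62.33 %


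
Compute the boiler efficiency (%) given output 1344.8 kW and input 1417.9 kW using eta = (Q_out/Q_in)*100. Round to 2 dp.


eta = (1344.8/1417.9)*100 = 94.84 %

94.84 %


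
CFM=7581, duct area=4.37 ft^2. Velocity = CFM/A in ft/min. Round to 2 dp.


V = 7581 / 4.37 = 1734.78 ft/min

1734.78 ft/min


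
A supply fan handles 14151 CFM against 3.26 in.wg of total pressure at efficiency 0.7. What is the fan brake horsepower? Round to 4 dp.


BHP = 14151 * 3.26 / (6356 * 0.7) = 10.3687 hp

10.3687 hp


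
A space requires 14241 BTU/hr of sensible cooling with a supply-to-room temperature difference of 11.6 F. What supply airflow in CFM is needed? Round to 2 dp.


CFM = 14241 / (1.08 * 11.6) = 1136.73

1136.73 CFM


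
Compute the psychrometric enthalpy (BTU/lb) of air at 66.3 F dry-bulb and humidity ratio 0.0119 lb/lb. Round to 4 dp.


h = 0.24*66.3 + 0.0119*(1061+0.444*66.3) = 28.8882 BTU/lb

28.8882 BTU/lb


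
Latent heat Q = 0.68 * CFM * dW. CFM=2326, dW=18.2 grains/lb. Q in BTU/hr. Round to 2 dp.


Q = 0.68 * 2326 * 18.2 = 28786.58 BTU/hr

28786.58 BTU/hr


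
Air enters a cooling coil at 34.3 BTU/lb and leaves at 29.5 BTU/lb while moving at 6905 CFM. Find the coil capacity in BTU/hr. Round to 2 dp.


Q = 4.5 * 6905 * (34.3 - 29.5) = 149148.00 BTU/hr

149148.00 BTU/hr


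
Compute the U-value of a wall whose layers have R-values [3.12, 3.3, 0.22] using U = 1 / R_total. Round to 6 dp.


R_total = 3.12 + 3.3 + 0.22 = 6.64
U = 1/6.64 = 0.150602

0.150602


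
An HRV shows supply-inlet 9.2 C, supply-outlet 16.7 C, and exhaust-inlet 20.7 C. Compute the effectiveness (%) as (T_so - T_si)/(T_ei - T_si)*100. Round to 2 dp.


eff = (16.7-9.2)/(20.7-9.2)*100 = 65.22 %

65.22 %


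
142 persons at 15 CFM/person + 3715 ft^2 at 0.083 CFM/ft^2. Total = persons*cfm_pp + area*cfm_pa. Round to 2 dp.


Total = 142*15 + 3715*0.083 = 2438.35 CFM

2438.35 CFM


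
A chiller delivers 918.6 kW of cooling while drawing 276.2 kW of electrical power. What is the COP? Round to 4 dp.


COP = 918.6 / 276.2 = 3.3259

3.3259


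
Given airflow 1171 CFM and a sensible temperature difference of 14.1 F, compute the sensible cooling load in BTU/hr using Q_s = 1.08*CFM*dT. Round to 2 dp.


Q = 1.08 * 1171 * 14.1 = 17831.99 BTU/hr

17831.99 BTU/hr


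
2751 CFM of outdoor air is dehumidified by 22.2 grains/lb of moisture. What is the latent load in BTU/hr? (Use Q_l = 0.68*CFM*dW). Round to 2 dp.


Q = 0.68 * 2751 * 22.2 = 41529.10 BTU/hr

41529.10 BTU/hr


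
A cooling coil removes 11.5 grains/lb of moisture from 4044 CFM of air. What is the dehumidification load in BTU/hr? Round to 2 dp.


Q = 0.68 * 4044 * 11.5 = 31624.08 BTU/hr

31624.08 BTU/hr


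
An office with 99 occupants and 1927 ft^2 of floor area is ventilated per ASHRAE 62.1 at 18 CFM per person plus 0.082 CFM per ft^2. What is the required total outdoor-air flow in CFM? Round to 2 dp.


Total = 99*18 + 1927*0.082 = 1940.01 CFM

1940.01 CFM


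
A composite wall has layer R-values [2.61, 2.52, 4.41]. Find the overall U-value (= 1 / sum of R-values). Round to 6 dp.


R_total = 2.61 + 2.52 + 4.41 = 9.54
U = 1/9.54 = 0.104822

0.104822


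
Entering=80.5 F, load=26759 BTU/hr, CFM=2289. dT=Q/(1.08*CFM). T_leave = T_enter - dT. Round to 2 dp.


dT = 26759/(1.08*2289) = 10.8243
T_leave = 80.5 - 10.8243 = 69.68 F

69.68 F


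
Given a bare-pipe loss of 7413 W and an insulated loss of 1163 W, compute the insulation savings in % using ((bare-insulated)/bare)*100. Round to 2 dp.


Savings = ((7413-1163)/7413)*100 = 84.31 %

84.31 %


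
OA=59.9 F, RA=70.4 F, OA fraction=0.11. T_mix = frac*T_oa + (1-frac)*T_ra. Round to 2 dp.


T_mix = 0.11*59.9 + 0.89*70.4 = 69.25 F

69.25 F


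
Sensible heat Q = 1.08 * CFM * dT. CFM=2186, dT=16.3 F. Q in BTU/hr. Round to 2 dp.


Q = 1.08 * 2186 * 16.3 = 38482.34 BTU/hr

38482.34 BTU/hr


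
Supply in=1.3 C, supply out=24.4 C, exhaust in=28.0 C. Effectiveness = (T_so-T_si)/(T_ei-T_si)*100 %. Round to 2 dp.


eff = (24.4-1.3)/(28.0-1.3)*100 = 86.52 %

86.52 %


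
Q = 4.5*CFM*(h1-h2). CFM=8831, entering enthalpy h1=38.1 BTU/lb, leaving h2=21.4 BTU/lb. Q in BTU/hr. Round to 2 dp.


Q = 4.5 * 8831 * (38.1 - 21.4) = 663649.65 BTU/hr

663649.65 BTU/hr


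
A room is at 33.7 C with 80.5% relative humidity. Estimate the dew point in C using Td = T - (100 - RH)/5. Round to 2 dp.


Td = 33.7 - (100-80.5)/5 = 29.80 C

29.80 C


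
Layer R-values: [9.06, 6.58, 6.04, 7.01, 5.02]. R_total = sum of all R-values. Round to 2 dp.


R_total = 9.06 + 6.58 + 6.04 + 7.01 + 5.02 = 33.71

33.71


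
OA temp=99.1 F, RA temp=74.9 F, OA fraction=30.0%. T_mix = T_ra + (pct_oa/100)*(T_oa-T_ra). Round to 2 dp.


T_mix = 74.9 + (30.0/100)*(99.1-74.9) = 82.16 F

82.16 F


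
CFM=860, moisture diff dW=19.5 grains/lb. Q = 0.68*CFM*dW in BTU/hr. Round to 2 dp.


Q = 0.68 * 860 * 19.5 = 11403.60 BTU/hr

11403.60 BTU/hr


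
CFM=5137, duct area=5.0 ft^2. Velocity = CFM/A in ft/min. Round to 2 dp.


V = 5137 / 5.0 = 1027.40 ft/min

1027.40 ft/min


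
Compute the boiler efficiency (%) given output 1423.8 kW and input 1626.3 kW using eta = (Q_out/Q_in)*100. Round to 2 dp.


eta = (1423.8/1626.3)*100 = 87.55 %

87.55 %


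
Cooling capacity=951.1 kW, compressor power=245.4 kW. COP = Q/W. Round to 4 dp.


COP = 951.1 / 245.4 = 3.8757

3.8757


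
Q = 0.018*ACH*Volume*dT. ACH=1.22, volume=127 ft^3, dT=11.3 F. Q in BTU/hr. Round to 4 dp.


Q = 0.018 * 1.22 * 127 * 11.3 = 31.5148 BTU/hr

31.5148 BTU/hr


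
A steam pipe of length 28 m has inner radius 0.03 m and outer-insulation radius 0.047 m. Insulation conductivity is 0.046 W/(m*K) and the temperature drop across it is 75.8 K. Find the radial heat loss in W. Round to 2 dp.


Q = 2*pi*0.046*28*75.8/ln(0.047/0.03) = 1366.37 W

1366.37 W


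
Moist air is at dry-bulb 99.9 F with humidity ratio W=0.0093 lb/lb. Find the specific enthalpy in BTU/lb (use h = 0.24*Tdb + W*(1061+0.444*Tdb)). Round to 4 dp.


h = 0.24*99.9 + 0.0093*(1061+0.444*99.9) = 34.2558 BTU/lb

34.2558 BTU/lb


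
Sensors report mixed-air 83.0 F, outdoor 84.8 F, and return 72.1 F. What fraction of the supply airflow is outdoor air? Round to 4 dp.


frac = (83.0 - 72.1) / (84.8 - 72.1) = 0.8583

0.8583


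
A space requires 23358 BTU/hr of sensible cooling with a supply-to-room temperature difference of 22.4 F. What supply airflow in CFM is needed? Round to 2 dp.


CFM = 23358 / (1.08 * 22.4) = 965.53

965.53 CFM
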